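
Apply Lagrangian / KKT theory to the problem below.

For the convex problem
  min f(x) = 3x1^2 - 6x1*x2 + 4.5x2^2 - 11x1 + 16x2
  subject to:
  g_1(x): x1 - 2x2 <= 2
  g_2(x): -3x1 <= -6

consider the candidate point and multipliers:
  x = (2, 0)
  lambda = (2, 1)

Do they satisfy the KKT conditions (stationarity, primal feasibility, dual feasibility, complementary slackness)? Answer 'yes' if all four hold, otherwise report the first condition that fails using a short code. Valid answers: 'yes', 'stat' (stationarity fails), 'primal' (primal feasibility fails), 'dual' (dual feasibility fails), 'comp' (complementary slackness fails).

Gradient of f: grad f(x) = Q x + c = (1, 4)
Constraint values g_i(x) = a_i^T x - b_i:
  g_1((2, 0)) = 0
  g_2((2, 0)) = 0
Stationarity residual: grad f(x) + sum_i lambda_i a_i = (0, 0)
  -> stationarity OK
Primal feasibility (all g_i <= 0): OK
Dual feasibility (all lambda_i >= 0): OK
Complementary slackness (lambda_i * g_i(x) = 0 for all i): OK

Verdict: yes, KKT holds.

yes


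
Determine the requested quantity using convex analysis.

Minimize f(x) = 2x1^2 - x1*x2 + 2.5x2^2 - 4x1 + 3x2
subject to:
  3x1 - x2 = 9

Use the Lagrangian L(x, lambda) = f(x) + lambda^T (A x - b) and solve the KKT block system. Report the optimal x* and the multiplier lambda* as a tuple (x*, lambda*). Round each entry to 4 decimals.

Form the Lagrangian:
  L(x, lambda) = (1/2) x^T Q x + c^T x + lambda^T (A x - b)
Stationarity (grad_x L = 0): Q x + c + A^T lambda = 0.
Primal feasibility: A x = b.

This gives the KKT block system:
  [ Q   A^T ] [ x     ]   [-c ]
  [ A    0  ] [ lambda ] = [ b ]

Solving the linear system:
  x*      = (2.814, -0.5581)
  lambda* = (-2.6047)
  f(x*)   = 5.2558

x* = (2.814, -0.5581), lambda* = (-2.6047)


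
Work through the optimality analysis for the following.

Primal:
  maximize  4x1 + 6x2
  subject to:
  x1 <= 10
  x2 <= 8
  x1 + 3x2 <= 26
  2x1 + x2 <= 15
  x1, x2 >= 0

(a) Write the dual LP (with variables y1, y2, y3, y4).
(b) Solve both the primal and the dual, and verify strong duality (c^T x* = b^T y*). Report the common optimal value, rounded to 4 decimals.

The standard primal-dual pair for 'max c^T x s.t. A x <= b, x >= 0' is:
  Dual:  min b^T y  s.t.  A^T y >= c,  y >= 0.

So the dual LP is:
  minimize  10y1 + 8y2 + 26y3 + 15y4
  subject to:
    y1 + y3 + 2y4 >= 4
    y2 + 3y3 + y4 >= 6
    y1, y2, y3, y4 >= 0

Solving the primal: x* = (3.8, 7.4).
  primal value c^T x* = 59.6.
Solving the dual: y* = (0, 0, 1.6, 1.2).
  dual value b^T y* = 59.6.
Strong duality: c^T x* = b^T y*. Confirmed.

59.6


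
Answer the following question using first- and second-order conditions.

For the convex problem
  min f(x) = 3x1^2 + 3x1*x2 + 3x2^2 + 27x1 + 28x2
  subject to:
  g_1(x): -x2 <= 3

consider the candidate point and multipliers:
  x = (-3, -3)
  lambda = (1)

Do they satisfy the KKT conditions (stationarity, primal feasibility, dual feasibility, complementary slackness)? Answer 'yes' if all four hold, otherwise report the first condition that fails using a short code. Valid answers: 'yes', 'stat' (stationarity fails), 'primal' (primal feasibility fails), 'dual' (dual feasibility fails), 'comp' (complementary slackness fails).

Gradient of f: grad f(x) = Q x + c = (0, 1)
Constraint values g_i(x) = a_i^T x - b_i:
  g_1((-3, -3)) = 0
Stationarity residual: grad f(x) + sum_i lambda_i a_i = (0, 0)
  -> stationarity OK
Primal feasibility (all g_i <= 0): OK
Dual feasibility (all lambda_i >= 0): OK
Complementary slackness (lambda_i * g_i(x) = 0 for all i): OK

Verdict: yes, KKT holds.

yes


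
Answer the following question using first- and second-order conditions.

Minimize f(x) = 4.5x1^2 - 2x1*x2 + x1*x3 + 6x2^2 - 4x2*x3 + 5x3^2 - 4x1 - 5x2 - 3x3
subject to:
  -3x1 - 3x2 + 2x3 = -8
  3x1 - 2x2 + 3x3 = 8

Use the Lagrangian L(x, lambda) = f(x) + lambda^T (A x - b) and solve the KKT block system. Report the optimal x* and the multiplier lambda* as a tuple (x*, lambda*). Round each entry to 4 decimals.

Form the Lagrangian:
  L(x, lambda) = (1/2) x^T Q x + c^T x + lambda^T (A x - b)
Stationarity (grad_x L = 0): Q x + c + A^T lambda = 0.
Primal feasibility: A x = b.

This gives the KKT block system:
  [ Q   A^T ] [ x     ]   [-c ]
  [ A    0  ] [ lambda ] = [ b ]

Solving the linear system:
  x*      = (2.2979, 1.1064, 1.1064)
  lambda* = (1.9277, -3.2638)
  f(x*)   = 11.7447

x* = (2.2979, 1.1064, 1.1064), lambda* = (1.9277, -3.2638)


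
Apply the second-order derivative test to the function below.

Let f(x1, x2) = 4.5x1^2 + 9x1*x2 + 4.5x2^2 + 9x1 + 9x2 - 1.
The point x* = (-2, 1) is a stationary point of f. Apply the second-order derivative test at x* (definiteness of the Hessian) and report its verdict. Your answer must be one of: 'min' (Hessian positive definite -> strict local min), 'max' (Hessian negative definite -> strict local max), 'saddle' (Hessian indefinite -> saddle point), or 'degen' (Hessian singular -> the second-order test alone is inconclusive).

Compute the Hessian H = grad^2 f:
  H = [[9, 9], [9, 9]]
Verify stationarity: grad f(x*) = H x* + g = (0, 0).
Eigenvalues of H: 0, 18.
H has a zero eigenvalue (singular; positive semidefinite but not definite), so H is neither positive definite, negative definite, nor indefinite. The second-order test alone is inconclusive -> degen.
(Indeed, f is constant along the null direction of H through x*, so x* is not a strict local extremum.)

degen


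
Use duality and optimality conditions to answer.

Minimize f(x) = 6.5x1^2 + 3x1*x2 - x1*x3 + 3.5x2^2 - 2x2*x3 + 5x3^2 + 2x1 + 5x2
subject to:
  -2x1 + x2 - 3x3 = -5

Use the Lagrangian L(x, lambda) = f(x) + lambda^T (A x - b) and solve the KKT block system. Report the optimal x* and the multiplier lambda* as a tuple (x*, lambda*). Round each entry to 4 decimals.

Form the Lagrangian:
  L(x, lambda) = (1/2) x^T Q x + c^T x + lambda^T (A x - b)
Stationarity (grad_x L = 0): Q x + c + A^T lambda = 0.
Primal feasibility: A x = b.

This gives the KKT block system:
  [ Q   A^T ] [ x     ]   [-c ]
  [ A    0  ] [ lambda ] = [ b ]

Solving the linear system:
  x*      = (0.692, -1.2471, 0.7896)
  lambda* = (3.2328)
  f(x*)   = 5.6562

x* = (0.692, -1.2471, 0.7896), lambda* = (3.2328)


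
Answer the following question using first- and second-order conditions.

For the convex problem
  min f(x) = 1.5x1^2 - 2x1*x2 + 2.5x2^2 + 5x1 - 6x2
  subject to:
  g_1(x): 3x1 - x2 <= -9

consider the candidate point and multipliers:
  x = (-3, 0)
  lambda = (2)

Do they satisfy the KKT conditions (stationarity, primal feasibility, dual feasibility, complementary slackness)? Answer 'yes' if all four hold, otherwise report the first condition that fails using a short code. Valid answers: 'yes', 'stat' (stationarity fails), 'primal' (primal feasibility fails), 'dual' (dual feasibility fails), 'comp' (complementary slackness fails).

Gradient of f: grad f(x) = Q x + c = (-4, 0)
Constraint values g_i(x) = a_i^T x - b_i:
  g_1((-3, 0)) = 0
Stationarity residual: grad f(x) + sum_i lambda_i a_i = (2, -2)
  -> stationarity FAILS
Primal feasibility (all g_i <= 0): OK
Dual feasibility (all lambda_i >= 0): OK
Complementary slackness (lambda_i * g_i(x) = 0 for all i): OK

Verdict: the first failing condition is stationarity -> stat.

stat


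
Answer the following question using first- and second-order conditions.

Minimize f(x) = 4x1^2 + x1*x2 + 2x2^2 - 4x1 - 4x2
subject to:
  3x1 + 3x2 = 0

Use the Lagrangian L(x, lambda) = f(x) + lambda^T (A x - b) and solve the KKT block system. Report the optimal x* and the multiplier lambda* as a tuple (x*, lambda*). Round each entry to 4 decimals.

Form the Lagrangian:
  L(x, lambda) = (1/2) x^T Q x + c^T x + lambda^T (A x - b)
Stationarity (grad_x L = 0): Q x + c + A^T lambda = 0.
Primal feasibility: A x = b.

This gives the KKT block system:
  [ Q   A^T ] [ x     ]   [-c ]
  [ A    0  ] [ lambda ] = [ b ]

Solving the linear system:
  x*      = (0, 0)
  lambda* = (1.3333)
  f(x*)   = 0

x* = (0, 0), lambda* = (1.3333)


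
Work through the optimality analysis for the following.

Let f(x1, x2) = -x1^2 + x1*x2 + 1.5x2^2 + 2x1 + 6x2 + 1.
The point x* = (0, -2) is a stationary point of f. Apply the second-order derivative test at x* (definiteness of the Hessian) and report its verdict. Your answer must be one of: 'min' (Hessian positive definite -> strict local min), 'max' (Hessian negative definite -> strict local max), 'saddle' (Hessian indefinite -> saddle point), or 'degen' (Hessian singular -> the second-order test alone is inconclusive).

Compute the Hessian H = grad^2 f:
  H = [[-2, 1], [1, 3]]
Verify stationarity: grad f(x*) = H x* + g = (0, 0).
Eigenvalues of H: -2.1926, 3.1926.
Eigenvalues have mixed signs, so H is indefinite -> x* is a saddle point.

saddle


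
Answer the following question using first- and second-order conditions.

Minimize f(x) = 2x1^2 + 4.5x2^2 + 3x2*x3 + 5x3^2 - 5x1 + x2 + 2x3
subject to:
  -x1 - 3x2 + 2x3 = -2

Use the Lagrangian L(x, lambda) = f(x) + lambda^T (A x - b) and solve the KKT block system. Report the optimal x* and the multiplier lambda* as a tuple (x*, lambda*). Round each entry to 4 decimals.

Form the Lagrangian:
  L(x, lambda) = (1/2) x^T Q x + c^T x + lambda^T (A x - b)
Stationarity (grad_x L = 0): Q x + c + A^T lambda = 0.
Primal feasibility: A x = b.

This gives the KKT block system:
  [ Q   A^T ] [ x     ]   [-c ]
  [ A    0  ] [ lambda ] = [ b ]

Solving the linear system:
  x*      = (1.3086, 0.0549, -0.2634)
  lambda* = (0.2346)
  f(x*)   = -3.273

x* = (1.3086, 0.0549, -0.2634), lambda* = (0.2346)


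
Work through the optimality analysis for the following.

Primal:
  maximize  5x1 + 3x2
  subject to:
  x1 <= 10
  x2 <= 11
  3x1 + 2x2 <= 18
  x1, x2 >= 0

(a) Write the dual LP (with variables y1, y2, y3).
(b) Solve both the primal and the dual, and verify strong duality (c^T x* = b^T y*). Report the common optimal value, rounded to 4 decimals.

The standard primal-dual pair for 'max c^T x s.t. A x <= b, x >= 0' is:
  Dual:  min b^T y  s.t.  A^T y >= c,  y >= 0.

So the dual LP is:
  minimize  10y1 + 11y2 + 18y3
  subject to:
    y1 + 3y3 >= 5
    y2 + 2y3 >= 3
    y1, y2, y3 >= 0

Solving the primal: x* = (6, 0).
  primal value c^T x* = 30.
Solving the dual: y* = (0, 0, 1.6667).
  dual value b^T y* = 30.
Strong duality: c^T x* = b^T y*. Confirmed.

30


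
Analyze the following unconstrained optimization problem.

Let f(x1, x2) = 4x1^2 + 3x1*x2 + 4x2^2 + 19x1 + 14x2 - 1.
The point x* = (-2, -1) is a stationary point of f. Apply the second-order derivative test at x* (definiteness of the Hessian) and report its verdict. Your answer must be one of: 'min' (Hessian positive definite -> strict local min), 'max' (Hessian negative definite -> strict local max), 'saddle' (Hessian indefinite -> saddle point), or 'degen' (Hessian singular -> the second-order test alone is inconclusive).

Compute the Hessian H = grad^2 f:
  H = [[8, 3], [3, 8]]
Verify stationarity: grad f(x*) = H x* + g = (0, 0).
Eigenvalues of H: 5, 11.
Both eigenvalues > 0, so H is positive definite -> x* is a strict local min.

min


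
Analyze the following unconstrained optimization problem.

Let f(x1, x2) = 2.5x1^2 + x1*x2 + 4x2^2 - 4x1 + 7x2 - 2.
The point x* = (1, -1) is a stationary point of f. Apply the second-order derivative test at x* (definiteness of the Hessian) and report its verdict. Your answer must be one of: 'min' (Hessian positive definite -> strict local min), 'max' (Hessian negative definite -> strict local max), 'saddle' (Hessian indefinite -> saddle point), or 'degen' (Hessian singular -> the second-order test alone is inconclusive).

Compute the Hessian H = grad^2 f:
  H = [[5, 1], [1, 8]]
Verify stationarity: grad f(x*) = H x* + g = (0, 0).
Eigenvalues of H: 4.6972, 8.3028.
Both eigenvalues > 0, so H is positive definite -> x* is a strict local min.

min


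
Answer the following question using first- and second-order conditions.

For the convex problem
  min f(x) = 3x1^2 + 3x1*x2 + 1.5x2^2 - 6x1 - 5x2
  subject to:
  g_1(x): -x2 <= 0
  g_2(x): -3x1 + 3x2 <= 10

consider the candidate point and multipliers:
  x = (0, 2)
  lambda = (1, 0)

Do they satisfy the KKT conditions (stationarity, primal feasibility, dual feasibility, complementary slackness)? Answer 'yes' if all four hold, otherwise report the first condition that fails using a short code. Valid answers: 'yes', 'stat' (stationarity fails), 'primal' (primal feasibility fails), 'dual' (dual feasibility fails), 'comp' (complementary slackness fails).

Gradient of f: grad f(x) = Q x + c = (0, 1)
Constraint values g_i(x) = a_i^T x - b_i:
  g_1((0, 2)) = -2
  g_2((0, 2)) = -4
Stationarity residual: grad f(x) + sum_i lambda_i a_i = (0, 0)
  -> stationarity OK
Primal feasibility (all g_i <= 0): OK
Dual feasibility (all lambda_i >= 0): OK
Complementary slackness (lambda_i * g_i(x) = 0 for all i): FAILS

Verdict: the first failing condition is complementary_slackness -> comp.

comp


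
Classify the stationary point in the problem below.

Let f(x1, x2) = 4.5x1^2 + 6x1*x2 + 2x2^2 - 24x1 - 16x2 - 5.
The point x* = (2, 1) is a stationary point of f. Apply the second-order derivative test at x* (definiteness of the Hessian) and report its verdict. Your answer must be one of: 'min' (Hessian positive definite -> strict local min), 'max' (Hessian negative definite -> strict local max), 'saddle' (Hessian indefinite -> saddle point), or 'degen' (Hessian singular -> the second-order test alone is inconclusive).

Compute the Hessian H = grad^2 f:
  H = [[9, 6], [6, 4]]
Verify stationarity: grad f(x*) = H x* + g = (0, 0).
Eigenvalues of H: 0, 13.
H has a zero eigenvalue (singular; positive semidefinite but not definite), so H is neither positive definite, negative definite, nor indefinite. The second-order test alone is inconclusive -> degen.
(Indeed, f is constant along the null direction of H through x*, so x* is not a strict local extremum.)

degen


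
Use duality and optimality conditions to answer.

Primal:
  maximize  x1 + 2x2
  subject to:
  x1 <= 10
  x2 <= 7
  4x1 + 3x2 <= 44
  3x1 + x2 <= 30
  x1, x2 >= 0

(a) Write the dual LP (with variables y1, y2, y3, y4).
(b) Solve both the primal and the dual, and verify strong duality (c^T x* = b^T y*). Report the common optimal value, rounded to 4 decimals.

The standard primal-dual pair for 'max c^T x s.t. A x <= b, x >= 0' is:
  Dual:  min b^T y  s.t.  A^T y >= c,  y >= 0.

So the dual LP is:
  minimize  10y1 + 7y2 + 44y3 + 30y4
  subject to:
    y1 + 4y3 + 3y4 >= 1
    y2 + 3y3 + y4 >= 2
    y1, y2, y3, y4 >= 0

Solving the primal: x* = (5.75, 7).
  primal value c^T x* = 19.75.
Solving the dual: y* = (0, 1.25, 0.25, 0).
  dual value b^T y* = 19.75.
Strong duality: c^T x* = b^T y*. Confirmed.

19.75


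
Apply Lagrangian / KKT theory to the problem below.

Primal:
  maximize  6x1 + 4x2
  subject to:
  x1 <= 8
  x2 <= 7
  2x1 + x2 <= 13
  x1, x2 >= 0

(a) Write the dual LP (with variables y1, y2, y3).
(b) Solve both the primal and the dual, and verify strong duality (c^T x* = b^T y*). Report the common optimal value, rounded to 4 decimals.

The standard primal-dual pair for 'max c^T x s.t. A x <= b, x >= 0' is:
  Dual:  min b^T y  s.t.  A^T y >= c,  y >= 0.

So the dual LP is:
  minimize  8y1 + 7y2 + 13y3
  subject to:
    y1 + 2y3 >= 6
    y2 + y3 >= 4
    y1, y2, y3 >= 0

Solving the primal: x* = (3, 7).
  primal value c^T x* = 46.
Solving the dual: y* = (0, 1, 3).
  dual value b^T y* = 46.
Strong duality: c^T x* = b^T y*. Confirmed.

46


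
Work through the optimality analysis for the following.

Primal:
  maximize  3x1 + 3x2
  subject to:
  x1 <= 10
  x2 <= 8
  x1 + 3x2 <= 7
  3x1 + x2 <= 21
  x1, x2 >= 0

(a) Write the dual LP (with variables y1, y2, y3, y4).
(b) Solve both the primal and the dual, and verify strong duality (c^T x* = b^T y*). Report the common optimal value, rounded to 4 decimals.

The standard primal-dual pair for 'max c^T x s.t. A x <= b, x >= 0' is:
  Dual:  min b^T y  s.t.  A^T y >= c,  y >= 0.

So the dual LP is:
  minimize  10y1 + 8y2 + 7y3 + 21y4
  subject to:
    y1 + y3 + 3y4 >= 3
    y2 + 3y3 + y4 >= 3
    y1, y2, y3, y4 >= 0

Solving the primal: x* = (7, 0).
  primal value c^T x* = 21.
Solving the dual: y* = (0, 0, 0.75, 0.75).
  dual value b^T y* = 21.
Strong duality: c^T x* = b^T y*. Confirmed.

21


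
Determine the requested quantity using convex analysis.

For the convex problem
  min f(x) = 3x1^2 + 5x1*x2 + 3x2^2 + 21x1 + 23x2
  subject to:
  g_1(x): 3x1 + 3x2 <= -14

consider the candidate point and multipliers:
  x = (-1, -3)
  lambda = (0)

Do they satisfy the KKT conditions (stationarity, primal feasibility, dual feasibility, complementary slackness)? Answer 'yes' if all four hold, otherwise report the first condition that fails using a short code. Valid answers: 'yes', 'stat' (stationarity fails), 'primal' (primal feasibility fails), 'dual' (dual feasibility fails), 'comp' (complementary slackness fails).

Gradient of f: grad f(x) = Q x + c = (0, 0)
Constraint values g_i(x) = a_i^T x - b_i:
  g_1((-1, -3)) = 2
Stationarity residual: grad f(x) + sum_i lambda_i a_i = (0, 0)
  -> stationarity OK
Primal feasibility (all g_i <= 0): FAILS
Dual feasibility (all lambda_i >= 0): OK
Complementary slackness (lambda_i * g_i(x) = 0 for all i): OK

Verdict: the first failing condition is primal_feasibility -> primal.

primal


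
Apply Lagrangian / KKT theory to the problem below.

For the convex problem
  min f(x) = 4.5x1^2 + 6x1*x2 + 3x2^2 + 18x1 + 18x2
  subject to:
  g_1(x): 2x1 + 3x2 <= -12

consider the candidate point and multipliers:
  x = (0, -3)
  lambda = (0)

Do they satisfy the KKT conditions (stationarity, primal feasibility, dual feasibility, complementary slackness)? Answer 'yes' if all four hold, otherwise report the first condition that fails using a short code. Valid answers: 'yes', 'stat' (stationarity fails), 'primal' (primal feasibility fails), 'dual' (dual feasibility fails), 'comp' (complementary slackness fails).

Gradient of f: grad f(x) = Q x + c = (0, 0)
Constraint values g_i(x) = a_i^T x - b_i:
  g_1((0, -3)) = 3
Stationarity residual: grad f(x) + sum_i lambda_i a_i = (0, 0)
  -> stationarity OK
Primal feasibility (all g_i <= 0): FAILS
Dual feasibility (all lambda_i >= 0): OK
Complementary slackness (lambda_i * g_i(x) = 0 for all i): OK

Verdict: the first failing condition is primal_feasibility -> primal.

primal


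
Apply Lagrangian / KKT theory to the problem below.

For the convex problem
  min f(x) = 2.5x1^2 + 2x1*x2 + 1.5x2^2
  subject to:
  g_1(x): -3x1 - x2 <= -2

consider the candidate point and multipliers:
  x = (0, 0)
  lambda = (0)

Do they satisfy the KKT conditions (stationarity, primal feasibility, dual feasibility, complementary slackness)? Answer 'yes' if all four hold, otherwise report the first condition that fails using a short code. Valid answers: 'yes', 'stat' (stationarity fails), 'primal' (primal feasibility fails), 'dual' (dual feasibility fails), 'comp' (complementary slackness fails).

Gradient of f: grad f(x) = Q x + c = (0, 0)
Constraint values g_i(x) = a_i^T x - b_i:
  g_1((0, 0)) = 2
Stationarity residual: grad f(x) + sum_i lambda_i a_i = (0, 0)
  -> stationarity OK
Primal feasibility (all g_i <= 0): FAILS
Dual feasibility (all lambda_i >= 0): OK
Complementary slackness (lambda_i * g_i(x) = 0 for all i): OK

Verdict: the first failing condition is primal_feasibility -> primal.

primal


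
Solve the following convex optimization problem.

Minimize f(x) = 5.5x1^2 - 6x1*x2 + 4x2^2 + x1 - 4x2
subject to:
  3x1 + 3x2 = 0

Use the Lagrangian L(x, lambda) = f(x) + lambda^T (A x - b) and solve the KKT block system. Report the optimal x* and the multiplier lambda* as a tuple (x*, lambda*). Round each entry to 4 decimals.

Form the Lagrangian:
  L(x, lambda) = (1/2) x^T Q x + c^T x + lambda^T (A x - b)
Stationarity (grad_x L = 0): Q x + c + A^T lambda = 0.
Primal feasibility: A x = b.

This gives the KKT block system:
  [ Q   A^T ] [ x     ]   [-c ]
  [ A    0  ] [ lambda ] = [ b ]

Solving the linear system:
  x*      = (-0.1613, 0.1613)
  lambda* = (0.5806)
  f(x*)   = -0.4032

x* = (-0.1613, 0.1613), lambda* = (0.5806)


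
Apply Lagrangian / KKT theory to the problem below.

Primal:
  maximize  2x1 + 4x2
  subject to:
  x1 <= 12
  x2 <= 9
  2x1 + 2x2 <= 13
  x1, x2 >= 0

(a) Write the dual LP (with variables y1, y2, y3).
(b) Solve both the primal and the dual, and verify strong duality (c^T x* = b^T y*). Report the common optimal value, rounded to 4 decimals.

The standard primal-dual pair for 'max c^T x s.t. A x <= b, x >= 0' is:
  Dual:  min b^T y  s.t.  A^T y >= c,  y >= 0.

So the dual LP is:
  minimize  12y1 + 9y2 + 13y3
  subject to:
    y1 + 2y3 >= 2
    y2 + 2y3 >= 4
    y1, y2, y3 >= 0

Solving the primal: x* = (0, 6.5).
  primal value c^T x* = 26.
Solving the dual: y* = (0, 0, 2).
  dual value b^T y* = 26.
Strong duality: c^T x* = b^T y*. Confirmed.

26


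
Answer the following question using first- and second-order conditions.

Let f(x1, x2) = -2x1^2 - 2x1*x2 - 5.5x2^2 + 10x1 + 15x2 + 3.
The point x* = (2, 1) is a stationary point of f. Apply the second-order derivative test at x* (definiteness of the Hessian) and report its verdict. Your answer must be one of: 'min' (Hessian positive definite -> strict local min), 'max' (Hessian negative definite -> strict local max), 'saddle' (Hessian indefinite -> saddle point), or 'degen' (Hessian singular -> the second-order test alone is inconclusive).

Compute the Hessian H = grad^2 f:
  H = [[-4, -2], [-2, -11]]
Verify stationarity: grad f(x*) = H x* + g = (0, 0).
Eigenvalues of H: -11.5311, -3.4689.
Both eigenvalues < 0, so H is negative definite -> x* is a strict local max.

max


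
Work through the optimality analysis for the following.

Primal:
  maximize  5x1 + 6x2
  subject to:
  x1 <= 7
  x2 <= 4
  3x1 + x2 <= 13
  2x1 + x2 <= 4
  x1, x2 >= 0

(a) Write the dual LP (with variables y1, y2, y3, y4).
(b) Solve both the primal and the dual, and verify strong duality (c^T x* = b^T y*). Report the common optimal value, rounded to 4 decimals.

The standard primal-dual pair for 'max c^T x s.t. A x <= b, x >= 0' is:
  Dual:  min b^T y  s.t.  A^T y >= c,  y >= 0.

So the dual LP is:
  minimize  7y1 + 4y2 + 13y3 + 4y4
  subject to:
    y1 + 3y3 + 2y4 >= 5
    y2 + y3 + y4 >= 6
    y1, y2, y3, y4 >= 0

Solving the primal: x* = (0, 4).
  primal value c^T x* = 24.
Solving the dual: y* = (0, 3.5, 0, 2.5).
  dual value b^T y* = 24.
Strong duality: c^T x* = b^T y*. Confirmed.

24


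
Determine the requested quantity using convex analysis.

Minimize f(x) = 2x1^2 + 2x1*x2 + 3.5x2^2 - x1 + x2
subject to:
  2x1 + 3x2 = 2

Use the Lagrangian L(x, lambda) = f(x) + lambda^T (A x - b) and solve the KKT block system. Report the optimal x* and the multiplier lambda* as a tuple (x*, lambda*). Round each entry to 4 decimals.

Form the Lagrangian:
  L(x, lambda) = (1/2) x^T Q x + c^T x + lambda^T (A x - b)
Stationarity (grad_x L = 0): Q x + c + A^T lambda = 0.
Primal feasibility: A x = b.

This gives the KKT block system:
  [ Q   A^T ] [ x     ]   [-c ]
  [ A    0  ] [ lambda ] = [ b ]

Solving the linear system:
  x*      = (0.775, 0.15)
  lambda* = (-1.2)
  f(x*)   = 0.8875

x* = (0.775, 0.15), lambda* = (-1.2)


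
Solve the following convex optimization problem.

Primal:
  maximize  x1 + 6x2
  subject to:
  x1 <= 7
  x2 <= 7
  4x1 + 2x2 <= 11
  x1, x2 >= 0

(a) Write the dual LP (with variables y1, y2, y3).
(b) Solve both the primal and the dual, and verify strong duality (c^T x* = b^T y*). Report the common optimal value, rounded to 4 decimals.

The standard primal-dual pair for 'max c^T x s.t. A x <= b, x >= 0' is:
  Dual:  min b^T y  s.t.  A^T y >= c,  y >= 0.

So the dual LP is:
  minimize  7y1 + 7y2 + 11y3
  subject to:
    y1 + 4y3 >= 1
    y2 + 2y3 >= 6
    y1, y2, y3 >= 0

Solving the primal: x* = (0, 5.5).
  primal value c^T x* = 33.
Solving the dual: y* = (0, 0, 3).
  dual value b^T y* = 33.
Strong duality: c^T x* = b^T y*. Confirmed.

33


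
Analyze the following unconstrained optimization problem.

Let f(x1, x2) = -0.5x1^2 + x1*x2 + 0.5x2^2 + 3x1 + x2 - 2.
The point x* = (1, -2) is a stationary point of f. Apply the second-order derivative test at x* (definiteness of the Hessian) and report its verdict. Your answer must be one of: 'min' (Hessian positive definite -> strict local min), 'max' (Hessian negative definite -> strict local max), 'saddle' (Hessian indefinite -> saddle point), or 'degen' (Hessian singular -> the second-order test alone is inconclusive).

Compute the Hessian H = grad^2 f:
  H = [[-1, 1], [1, 1]]
Verify stationarity: grad f(x*) = H x* + g = (0, 0).
Eigenvalues of H: -1.4142, 1.4142.
Eigenvalues have mixed signs, so H is indefinite -> x* is a saddle point.

saddle


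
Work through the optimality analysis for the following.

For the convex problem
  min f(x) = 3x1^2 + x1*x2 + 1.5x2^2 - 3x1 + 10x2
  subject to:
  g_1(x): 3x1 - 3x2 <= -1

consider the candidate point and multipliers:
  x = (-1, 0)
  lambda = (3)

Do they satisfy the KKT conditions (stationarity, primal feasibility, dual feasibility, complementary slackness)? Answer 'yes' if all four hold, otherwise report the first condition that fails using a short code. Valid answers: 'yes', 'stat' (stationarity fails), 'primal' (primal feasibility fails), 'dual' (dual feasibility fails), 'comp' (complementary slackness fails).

Gradient of f: grad f(x) = Q x + c = (-9, 9)
Constraint values g_i(x) = a_i^T x - b_i:
  g_1((-1, 0)) = -2
Stationarity residual: grad f(x) + sum_i lambda_i a_i = (0, 0)
  -> stationarity OK
Primal feasibility (all g_i <= 0): OK
Dual feasibility (all lambda_i >= 0): OK
Complementary slackness (lambda_i * g_i(x) = 0 for all i): FAILS

Verdict: the first failing condition is complementary_slackness -> comp.

comp


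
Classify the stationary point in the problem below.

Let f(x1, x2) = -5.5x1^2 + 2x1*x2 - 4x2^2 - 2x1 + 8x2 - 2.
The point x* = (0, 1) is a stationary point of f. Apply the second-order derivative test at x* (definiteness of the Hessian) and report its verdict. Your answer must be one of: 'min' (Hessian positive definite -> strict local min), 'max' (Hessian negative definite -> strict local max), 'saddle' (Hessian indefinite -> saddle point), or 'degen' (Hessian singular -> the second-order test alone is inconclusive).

Compute the Hessian H = grad^2 f:
  H = [[-11, 2], [2, -8]]
Verify stationarity: grad f(x*) = H x* + g = (0, 0).
Eigenvalues of H: -12, -7.
Both eigenvalues < 0, so H is negative definite -> x* is a strict local max.

max


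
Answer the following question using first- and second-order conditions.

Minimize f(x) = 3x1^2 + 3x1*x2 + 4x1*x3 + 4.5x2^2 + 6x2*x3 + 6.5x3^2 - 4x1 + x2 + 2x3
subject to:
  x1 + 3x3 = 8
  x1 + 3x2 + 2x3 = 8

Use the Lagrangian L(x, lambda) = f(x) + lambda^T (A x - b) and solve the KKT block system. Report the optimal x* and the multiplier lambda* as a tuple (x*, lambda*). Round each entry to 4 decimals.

Form the Lagrangian:
  L(x, lambda) = (1/2) x^T Q x + c^T x + lambda^T (A x - b)
Stationarity (grad_x L = 0): Q x + c + A^T lambda = 0.
Primal feasibility: A x = b.

This gives the KKT block system:
  [ Q   A^T ] [ x     ]   [-c ]
  [ A    0  ] [ lambda ] = [ b ]

Solving the linear system:
  x*      = (1.5952, 0.7116, 2.1349)
  lambda* = (-7.9127, -8.3333)
  f(x*)   = 64.2844

x* = (1.5952, 0.7116, 2.1349), lambda* = (-7.9127, -8.3333)


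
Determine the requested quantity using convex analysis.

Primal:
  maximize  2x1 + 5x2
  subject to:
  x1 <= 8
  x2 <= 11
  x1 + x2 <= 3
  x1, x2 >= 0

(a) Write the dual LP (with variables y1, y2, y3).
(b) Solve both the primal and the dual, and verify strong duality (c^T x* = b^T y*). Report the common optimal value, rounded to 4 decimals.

The standard primal-dual pair for 'max c^T x s.t. A x <= b, x >= 0' is:
  Dual:  min b^T y  s.t.  A^T y >= c,  y >= 0.

So the dual LP is:
  minimize  8y1 + 11y2 + 3y3
  subject to:
    y1 + y3 >= 2
    y2 + y3 >= 5
    y1, y2, y3 >= 0

Solving the primal: x* = (0, 3).
  primal value c^T x* = 15.
Solving the dual: y* = (0, 0, 5).
  dual value b^T y* = 15.
Strong duality: c^T x* = b^T y*. Confirmed.

15


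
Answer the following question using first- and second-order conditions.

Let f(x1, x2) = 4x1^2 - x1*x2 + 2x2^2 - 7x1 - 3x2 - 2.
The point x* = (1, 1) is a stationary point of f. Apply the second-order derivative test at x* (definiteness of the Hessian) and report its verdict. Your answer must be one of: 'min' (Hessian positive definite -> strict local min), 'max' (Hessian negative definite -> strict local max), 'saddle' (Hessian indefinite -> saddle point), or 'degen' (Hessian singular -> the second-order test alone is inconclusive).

Compute the Hessian H = grad^2 f:
  H = [[8, -1], [-1, 4]]
Verify stationarity: grad f(x*) = H x* + g = (0, 0).
Eigenvalues of H: 3.7639, 8.2361.
Both eigenvalues > 0, so H is positive definite -> x* is a strict local min.

min


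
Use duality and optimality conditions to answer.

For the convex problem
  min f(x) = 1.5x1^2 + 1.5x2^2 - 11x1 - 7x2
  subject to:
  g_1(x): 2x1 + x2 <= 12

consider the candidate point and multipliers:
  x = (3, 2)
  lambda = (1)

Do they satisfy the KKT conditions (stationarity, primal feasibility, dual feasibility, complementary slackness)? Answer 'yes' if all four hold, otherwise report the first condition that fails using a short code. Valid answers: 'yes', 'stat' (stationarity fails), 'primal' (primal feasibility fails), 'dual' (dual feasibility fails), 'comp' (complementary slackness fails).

Gradient of f: grad f(x) = Q x + c = (-2, -1)
Constraint values g_i(x) = a_i^T x - b_i:
  g_1((3, 2)) = -4
Stationarity residual: grad f(x) + sum_i lambda_i a_i = (0, 0)
  -> stationarity OK
Primal feasibility (all g_i <= 0): OK
Dual feasibility (all lambda_i >= 0): OK
Complementary slackness (lambda_i * g_i(x) = 0 for all i): FAILS

Verdict: the first failing condition is complementary_slackness -> comp.

comp


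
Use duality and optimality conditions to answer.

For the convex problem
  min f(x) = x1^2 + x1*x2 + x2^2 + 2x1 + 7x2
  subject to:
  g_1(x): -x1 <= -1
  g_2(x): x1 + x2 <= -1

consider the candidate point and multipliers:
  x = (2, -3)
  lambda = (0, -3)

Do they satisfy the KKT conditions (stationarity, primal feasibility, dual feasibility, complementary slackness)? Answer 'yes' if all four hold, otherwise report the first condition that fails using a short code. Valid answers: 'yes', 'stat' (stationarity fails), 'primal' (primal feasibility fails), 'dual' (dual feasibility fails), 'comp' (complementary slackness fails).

Gradient of f: grad f(x) = Q x + c = (3, 3)
Constraint values g_i(x) = a_i^T x - b_i:
  g_1((2, -3)) = -1
  g_2((2, -3)) = 0
Stationarity residual: grad f(x) + sum_i lambda_i a_i = (0, 0)
  -> stationarity OK
Primal feasibility (all g_i <= 0): OK
Dual feasibility (all lambda_i >= 0): FAILS
Complementary slackness (lambda_i * g_i(x) = 0 for all i): OK

Verdict: the first failing condition is dual_feasibility -> dual.

dual


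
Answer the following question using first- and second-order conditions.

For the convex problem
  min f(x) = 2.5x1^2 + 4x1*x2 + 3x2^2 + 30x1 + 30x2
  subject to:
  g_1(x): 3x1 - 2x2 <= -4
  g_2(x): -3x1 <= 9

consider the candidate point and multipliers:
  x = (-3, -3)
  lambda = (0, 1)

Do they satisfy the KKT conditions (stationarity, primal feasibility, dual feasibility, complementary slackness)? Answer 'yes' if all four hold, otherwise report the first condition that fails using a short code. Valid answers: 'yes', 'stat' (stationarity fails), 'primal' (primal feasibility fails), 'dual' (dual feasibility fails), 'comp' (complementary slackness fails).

Gradient of f: grad f(x) = Q x + c = (3, 0)
Constraint values g_i(x) = a_i^T x - b_i:
  g_1((-3, -3)) = 1
  g_2((-3, -3)) = 0
Stationarity residual: grad f(x) + sum_i lambda_i a_i = (0, 0)
  -> stationarity OK
Primal feasibility (all g_i <= 0): FAILS
Dual feasibility (all lambda_i >= 0): OK
Complementary slackness (lambda_i * g_i(x) = 0 for all i): OK

Verdict: the first failing condition is primal_feasibility -> primal.

primal


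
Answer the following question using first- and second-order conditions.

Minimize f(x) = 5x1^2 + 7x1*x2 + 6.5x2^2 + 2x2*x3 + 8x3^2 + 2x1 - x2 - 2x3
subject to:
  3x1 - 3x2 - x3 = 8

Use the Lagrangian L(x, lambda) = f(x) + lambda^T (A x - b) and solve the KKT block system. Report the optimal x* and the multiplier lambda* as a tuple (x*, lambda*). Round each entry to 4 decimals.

Form the Lagrangian:
  L(x, lambda) = (1/2) x^T Q x + c^T x + lambda^T (A x - b)
Stationarity (grad_x L = 0): Q x + c + A^T lambda = 0.
Primal feasibility: A x = b.

This gives the KKT block system:
  [ Q   A^T ] [ x     ]   [-c ]
  [ A    0  ] [ lambda ] = [ b ]

Solving the linear system:
  x*      = (1.431, -1.2796, 0.1317)
  lambda* = (-2.4512)
  f(x*)   = 11.7437

x* = (1.431, -1.2796, 0.1317), lambda* = (-2.4512)


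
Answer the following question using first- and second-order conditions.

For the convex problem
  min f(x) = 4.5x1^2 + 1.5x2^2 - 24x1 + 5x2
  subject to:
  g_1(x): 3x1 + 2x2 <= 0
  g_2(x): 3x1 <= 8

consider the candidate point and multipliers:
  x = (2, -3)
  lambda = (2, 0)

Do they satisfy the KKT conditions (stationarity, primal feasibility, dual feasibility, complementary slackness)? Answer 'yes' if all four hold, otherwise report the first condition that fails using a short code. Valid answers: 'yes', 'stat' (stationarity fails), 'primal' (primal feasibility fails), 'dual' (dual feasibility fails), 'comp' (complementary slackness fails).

Gradient of f: grad f(x) = Q x + c = (-6, -4)
Constraint values g_i(x) = a_i^T x - b_i:
  g_1((2, -3)) = 0
  g_2((2, -3)) = -2
Stationarity residual: grad f(x) + sum_i lambda_i a_i = (0, 0)
  -> stationarity OK
Primal feasibility (all g_i <= 0): OK
Dual feasibility (all lambda_i >= 0): OK
Complementary slackness (lambda_i * g_i(x) = 0 for all i): OK

Verdict: yes, KKT holds.

yes


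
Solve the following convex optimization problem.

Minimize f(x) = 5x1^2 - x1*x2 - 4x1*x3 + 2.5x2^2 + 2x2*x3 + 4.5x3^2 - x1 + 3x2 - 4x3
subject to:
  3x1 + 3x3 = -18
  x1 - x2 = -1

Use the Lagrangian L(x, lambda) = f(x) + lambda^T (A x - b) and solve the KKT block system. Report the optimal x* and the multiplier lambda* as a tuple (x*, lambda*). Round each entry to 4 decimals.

Form the Lagrangian:
  L(x, lambda) = (1/2) x^T Q x + c^T x + lambda^T (A x - b)
Stationarity (grad_x L = 0): Q x + c + A^T lambda = 0.
Primal feasibility: A x = b.

This gives the KKT block system:
  [ Q   A^T ] [ x     ]   [-c ]
  [ A    0  ] [ lambda ] = [ b ]

Solving the linear system:
  x*      = (-2.8462, -1.8462, -3.1538)
  lambda* = (8.2308, -9.6923)
  f(x*)   = 74.1923

x* = (-2.8462, -1.8462, -3.1538), lambda* = (8.2308, -9.6923)


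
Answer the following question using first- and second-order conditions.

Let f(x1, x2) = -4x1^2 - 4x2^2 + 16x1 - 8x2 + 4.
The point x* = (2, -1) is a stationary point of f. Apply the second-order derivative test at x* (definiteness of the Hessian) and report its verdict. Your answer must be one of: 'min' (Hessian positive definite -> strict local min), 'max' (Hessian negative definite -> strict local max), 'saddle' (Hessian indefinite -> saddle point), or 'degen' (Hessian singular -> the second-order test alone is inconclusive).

Compute the Hessian H = grad^2 f:
  H = [[-8, 0], [0, -8]]
Verify stationarity: grad f(x*) = H x* + g = (0, 0).
Eigenvalues of H: -8, -8.
Both eigenvalues < 0, so H is negative definite -> x* is a strict local max.

max


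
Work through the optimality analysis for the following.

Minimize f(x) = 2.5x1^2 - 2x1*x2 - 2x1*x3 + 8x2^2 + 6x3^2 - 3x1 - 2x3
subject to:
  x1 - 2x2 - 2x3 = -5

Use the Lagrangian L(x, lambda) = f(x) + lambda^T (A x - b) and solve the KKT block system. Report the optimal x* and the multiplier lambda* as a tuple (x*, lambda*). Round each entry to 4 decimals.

Form the Lagrangian:
  L(x, lambda) = (1/2) x^T Q x + c^T x + lambda^T (A x - b)
Stationarity (grad_x L = 0): Q x + c + A^T lambda = 0.
Primal feasibility: A x = b.

This gives the KKT block system:
  [ Q   A^T ] [ x     ]   [-c ]
  [ A    0  ] [ lambda ] = [ b ]

Solving the linear system:
  x*      = (0, 1, 1.5)
  lambda* = (8)
  f(x*)   = 18.5

x* = (0, 1, 1.5), lambda* = (8)


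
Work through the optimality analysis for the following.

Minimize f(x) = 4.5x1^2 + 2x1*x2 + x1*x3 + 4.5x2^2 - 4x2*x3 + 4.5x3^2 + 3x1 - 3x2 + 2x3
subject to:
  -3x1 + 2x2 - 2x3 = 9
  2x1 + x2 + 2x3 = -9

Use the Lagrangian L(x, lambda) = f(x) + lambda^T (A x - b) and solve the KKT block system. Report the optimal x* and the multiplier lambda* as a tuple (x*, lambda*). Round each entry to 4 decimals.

Form the Lagrangian:
  L(x, lambda) = (1/2) x^T Q x + c^T x + lambda^T (A x - b)
Stationarity (grad_x L = 0): Q x + c + A^T lambda = 0.
Primal feasibility: A x = b.

This gives the KKT block system:
  [ Q   A^T ] [ x     ]   [-c ]
  [ A    0  ] [ lambda ] = [ b ]

Solving the linear system:
  x*      = (-1.9875, -0.6625, -2.1813)
  lambda* = (-1.4242, 7.0604)
  f(x*)   = 34.012

x* = (-1.9875, -0.6625, -2.1813), lambda* = (-1.4242, 7.0604)


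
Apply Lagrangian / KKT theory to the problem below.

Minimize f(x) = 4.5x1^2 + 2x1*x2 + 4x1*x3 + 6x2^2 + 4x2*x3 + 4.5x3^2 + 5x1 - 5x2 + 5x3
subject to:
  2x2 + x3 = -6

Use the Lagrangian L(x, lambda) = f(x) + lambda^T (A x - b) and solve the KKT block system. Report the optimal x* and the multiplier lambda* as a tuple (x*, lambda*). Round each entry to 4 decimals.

Form the Lagrangian:
  L(x, lambda) = (1/2) x^T Q x + c^T x + lambda^T (A x - b)
Stationarity (grad_x L = 0): Q x + c + A^T lambda = 0.
Primal feasibility: A x = b.

This gives the KKT block system:
  [ Q   A^T ] [ x     ]   [-c ]
  [ A    0  ] [ lambda ] = [ b ]

Solving the linear system:
  x*      = (0.7698, -2.0119, -1.9762)
  lambda* = (17.754)
  f(x*)   = 55.2758

x* = (0.7698, -2.0119, -1.9762), lambda* = (17.754)


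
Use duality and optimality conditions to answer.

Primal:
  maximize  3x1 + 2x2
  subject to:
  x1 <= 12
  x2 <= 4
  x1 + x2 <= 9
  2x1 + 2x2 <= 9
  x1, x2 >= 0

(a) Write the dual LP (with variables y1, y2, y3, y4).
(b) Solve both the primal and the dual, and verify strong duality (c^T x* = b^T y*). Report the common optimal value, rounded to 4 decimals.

The standard primal-dual pair for 'max c^T x s.t. A x <= b, x >= 0' is:
  Dual:  min b^T y  s.t.  A^T y >= c,  y >= 0.

So the dual LP is:
  minimize  12y1 + 4y2 + 9y3 + 9y4
  subject to:
    y1 + y3 + 2y4 >= 3
    y2 + y3 + 2y4 >= 2
    y1, y2, y3, y4 >= 0

Solving the primal: x* = (4.5, 0).
  primal value c^T x* = 13.5.
Solving the dual: y* = (0, 0, 0, 1.5).
  dual value b^T y* = 13.5.
Strong duality: c^T x* = b^T y*. Confirmed.

13.5


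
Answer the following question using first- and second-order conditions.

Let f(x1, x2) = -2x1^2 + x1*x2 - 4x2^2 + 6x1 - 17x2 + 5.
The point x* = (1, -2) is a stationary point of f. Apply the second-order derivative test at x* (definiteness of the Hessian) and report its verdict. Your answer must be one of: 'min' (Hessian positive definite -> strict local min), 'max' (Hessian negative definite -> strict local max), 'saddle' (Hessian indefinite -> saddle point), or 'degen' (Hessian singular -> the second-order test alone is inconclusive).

Compute the Hessian H = grad^2 f:
  H = [[-4, 1], [1, -8]]
Verify stationarity: grad f(x*) = H x* + g = (0, 0).
Eigenvalues of H: -8.2361, -3.7639.
Both eigenvalues < 0, so H is negative definite -> x* is a strict local max.

max


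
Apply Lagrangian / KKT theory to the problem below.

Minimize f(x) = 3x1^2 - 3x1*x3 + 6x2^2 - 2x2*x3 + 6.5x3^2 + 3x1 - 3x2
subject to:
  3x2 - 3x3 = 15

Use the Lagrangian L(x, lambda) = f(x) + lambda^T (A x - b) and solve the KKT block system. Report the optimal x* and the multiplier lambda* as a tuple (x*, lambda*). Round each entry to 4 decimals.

Form the Lagrangian:
  L(x, lambda) = (1/2) x^T Q x + c^T x + lambda^T (A x - b)
Stationarity (grad_x L = 0): Q x + c + A^T lambda = 0.
Primal feasibility: A x = b.

This gives the KKT block system:
  [ Q   A^T ] [ x     ]   [-c ]
  [ A    0  ] [ lambda ] = [ b ]

Solving the linear system:
  x*      = (-1.7436, 2.5128, -2.4872)
  lambda* = (-10.7094)
  f(x*)   = 73.9359

x* = (-1.7436, 2.5128, -2.4872), lambda* = (-10.7094)
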